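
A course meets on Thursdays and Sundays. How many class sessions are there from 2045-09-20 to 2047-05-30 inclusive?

177

2045-09-20 is a Wednesday.
That's 618 days from start to end, counting both.
618 = 7 × 88 + 2, so there are 88 full weeks plus 2 extra days.
Each full week contributes 2 days from the set (Thu, Sun): 88 × 2 = 176.
The 2 extra days are Wednesday, Thursday — 1 of them qualifies.
Total: 176 + 1 = 177.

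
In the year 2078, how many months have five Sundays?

A month has five Sundays exactly when Sunday falls within its first (length − 28) days.
Jan: 31 days, starts Sat → 5 of Sat, Sun, Mon ✓
Feb: 28 days, starts Tue → 5 of (none)
Mar: 31 days, starts Tue → 5 of Tue, Wed, Thu
Apr: 30 days, starts Fri → 5 of Fri, Sat
May: 31 days, starts Sun → 5 of Sun, Mon, Tue ✓
Jun: 30 days, starts Wed → 5 of Wed, Thu
Jul: 31 days, starts Fri → 5 of Fri, Sat, Sun ✓
Aug: 31 days, starts Mon → 5 of Mon, Tue, Wed
Sep: 30 days, starts Thu → 5 of Thu, Fri
Oct: 31 days, starts Sat → 5 of Sat, Sun, Mon ✓
Nov: 30 days, starts Tue → 5 of Tue, Wed
Dec: 31 days, starts Thu → 5 of Thu, Fri, Sat
Months with five Sundays: Jan, May, Jul, Oct.

4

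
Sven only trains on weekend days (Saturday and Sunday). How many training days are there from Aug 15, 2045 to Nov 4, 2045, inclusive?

23

Aug 15, 2045 is a Tuesday.
From Aug 15, 2045 to Nov 4, 2045 is 82 days inclusive.
82 = 7 × 11 + 5, so there are 11 full weeks plus 5 extra days.
Each full week contributes 2 weekend days (Sat, Sun): 11 × 2 = 22.
The 5 extra days are Tuesday, Wednesday, Thursday, Friday, Saturday — 1 of them qualifies.
Total: 22 + 1 = 23.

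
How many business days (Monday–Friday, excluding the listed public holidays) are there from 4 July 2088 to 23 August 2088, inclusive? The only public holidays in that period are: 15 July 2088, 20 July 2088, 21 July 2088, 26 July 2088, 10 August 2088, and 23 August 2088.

4 July 2088 is a Sunday.
The range spans 51 days (inclusive of both endpoints).
51 = 7 × 7 + 2, so there are 7 full weeks plus 2 extra days.
Each full week contributes 5 weekdays (Mon–Fri): 7 × 5 = 35.
The 2 extra days are Sun, Mon — 1 of them qualifies.
Total: 35 + 1 = 36.
Holidays: 15 July 2088 (Thu); 20 July 2088 (Tue); 21 July 2088 (Wed); 26 July 2088 (Mon); 10 August 2088 (Tue); 23 August 2088 (Mon).
All 6 holidays fall on weekdays, so subtract 6.
Business days: 36 − 6 = 30.

30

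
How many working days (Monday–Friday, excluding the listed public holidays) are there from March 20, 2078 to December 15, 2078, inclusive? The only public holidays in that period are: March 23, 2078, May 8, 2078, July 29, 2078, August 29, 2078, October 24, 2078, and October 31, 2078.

March 20, 2078 is a Sunday.
The range spans 271 days (inclusive of both endpoints).
271 = 7 × 38 + 5, so there are 38 full weeks plus 5 extra days.
Each full week contributes 5 weekdays (Mon–Fri): 38 × 5 = 190.
The 5 extra days are Sun, Mon, Tue, Wed, Thu — 4 of them qualify.
Total: 190 + 4 = 194.
Holidays: March 23, 2078 (Wed); May 8, 2078 (Sun); July 29, 2078 (Fri); August 29, 2078 (Mon); October 24, 2078 (Mon); October 31, 2078 (Mon).
5 of the 6 holidays fall on weekdays; the rest are weekends and were already excluded.
Business days: 194 − 5 = 189.

189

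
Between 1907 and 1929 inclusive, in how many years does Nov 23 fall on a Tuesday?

4

Day of week of November 23 in each year:
1907: Sat, 1908: Mon, 1909: Tue ✓, 1910: Wed, 1911: Thu, 1912: Sat, 1913: Sun, 1914: Mon, 1915: Tue ✓, 1916: Thu, 1917: Fri, 1918: Sat, 1919: Sun, 1920: Tue ✓, 1921: Wed, 1922: Thu, 1923: Fri, 1924: Sun, 1925: Mon, 1926: Tue ✓, 1927: Wed, 1928: Fri, 1929: Sat
Tuesdays: 1909, 1915, 1920, 1926.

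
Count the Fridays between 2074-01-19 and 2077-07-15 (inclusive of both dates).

2074-01-19 is a Friday.
The range spans 1274 days (inclusive of both endpoints).
1274 = 7 × 182, so the span is exactly 182 full weeks.
Each full week contributes one Friday: 182 so far.
Total: 182.

182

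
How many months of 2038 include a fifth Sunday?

A month has five Sundays exactly when Sunday falls within its first (length − 28) days.
Jan: 31 days, starts Fri → 5 of Fri, Sat, Sun ✓
Feb: 28 days, starts Mon → 5 of (none)
Mar: 31 days, starts Mon → 5 of Mon, Tue, Wed
Apr: 30 days, starts Thu → 5 of Thu, Fri
May: 31 days, starts Sat → 5 of Sat, Sun, Mon ✓
Jun: 30 days, starts Tue → 5 of Tue, Wed
Jul: 31 days, starts Thu → 5 of Thu, Fri, Sat
Aug: 31 days, starts Sun → 5 of Sun, Mon, Tue ✓
Sep: 30 days, starts Wed → 5 of Wed, Thu
Oct: 31 days, starts Fri → 5 of Fri, Sat, Sun ✓
Nov: 30 days, starts Mon → 5 of Mon, Tue
Dec: 31 days, starts Wed → 5 of Wed, Thu, Fri
Months with five Sundays: Jan, May, Aug, Oct.

4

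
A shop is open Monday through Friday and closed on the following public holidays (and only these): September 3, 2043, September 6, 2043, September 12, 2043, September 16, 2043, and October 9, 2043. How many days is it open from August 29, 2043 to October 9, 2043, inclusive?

August 29, 2043 is a Saturday.
From August 29, 2043 to October 9, 2043 is 42 days inclusive.
42 = 7 × 6, so the span is exactly 6 full weeks.
Each full week contributes 5 weekdays (Mon–Fri): 6 × 5 = 30.
Holidays: September 3, 2043 (Thu); September 6, 2043 (Sun); September 12, 2043 (Sat); September 16, 2043 (Wed); October 9, 2043 (Fri).
3 of the 5 holidays fall on weekdays; the rest are weekends and were already excluded.
Business days: 30 − 3 = 27.

27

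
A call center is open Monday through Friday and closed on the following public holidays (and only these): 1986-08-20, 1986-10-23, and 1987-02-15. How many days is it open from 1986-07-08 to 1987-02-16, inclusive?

1986-07-08 is a Tuesday.
That's 224 days from start to end, counting both.
224 = 7 × 32, so the span is exactly 32 full weeks.
Each full week contributes 5 weekdays (Mon–Fri): 32 × 5 = 160.
Total: 160.
Holidays: 1986-08-20 (Wed); 1986-10-23 (Thu); 1987-02-15 (Sun).
2 of the 3 holidays fall on weekdays; the rest are weekends and were already excluded.
Business days: 160 − 2 = 158.

158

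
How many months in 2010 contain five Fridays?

A month has five Fridays exactly when Friday falls within its first (length − 28) days.
Jan: 31 days, starts Fri → 5 of Fri, Sat, Sun ✓
Feb: 28 days, starts Mon → 5 of (none)
Mar: 31 days, starts Mon → 5 of Mon, Tue, Wed
Apr: 30 days, starts Thu → 5 of Thu, Fri ✓
May: 31 days, starts Sat → 5 of Sat, Sun, Mon
Jun: 30 days, starts Tue → 5 of Tue, Wed
Jul: 31 days, starts Thu → 5 of Thu, Fri, Sat ✓
Aug: 31 days, starts Sun → 5 of Sun, Mon, Tue
Sep: 30 days, starts Wed → 5 of Wed, Thu
Oct: 31 days, starts Fri → 5 of Fri, Sat, Sun ✓
Nov: 30 days, starts Mon → 5 of Mon, Tue
Dec: 31 days, starts Wed → 5 of Wed, Thu, Fri ✓
Months with five Fridays: Jan, Apr, Jul, Oct, Dec.

5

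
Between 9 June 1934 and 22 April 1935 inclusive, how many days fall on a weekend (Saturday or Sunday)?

92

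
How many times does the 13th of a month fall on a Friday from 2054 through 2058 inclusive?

9

Friday-the-13ths by year:
2054: Feb, Mar, Nov
2055: Aug
2056: Oct
2057: Apr, Jul
2058: Sep, Dec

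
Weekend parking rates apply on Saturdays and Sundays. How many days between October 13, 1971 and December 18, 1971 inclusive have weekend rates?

19

October 13, 1971 is a Wednesday.
That's 67 days from start to end, counting both.
67 = 7 × 9 + 4, so there are 9 full weeks plus 4 extra days.
Each full week contributes 2 weekend days (Sat, Sun): 9 × 2 = 18.
The 4 extra days are Wed, Thu, Fri, Sat — 1 of them qualifies.
Total: 18 + 1 = 19.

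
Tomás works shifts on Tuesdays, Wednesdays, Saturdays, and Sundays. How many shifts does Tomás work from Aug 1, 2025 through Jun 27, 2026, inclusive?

Aug 1, 2025 is a Friday.
That's 331 days from start to end, counting both.
331 = 7 × 47 + 2, so there are 47 full weeks plus 2 extra days.
Each full week contributes 4 days from the set (Tue, Wed, Sat, Sun): 47 × 4 = 188.
The 2 extra days are Friday, Saturday — 1 of them qualifies.
Total: 188 + 1 = 189.

189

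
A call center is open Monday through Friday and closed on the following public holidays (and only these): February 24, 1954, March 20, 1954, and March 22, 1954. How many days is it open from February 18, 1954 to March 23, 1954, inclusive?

February 18, 1954 is a Thursday.
That's 34 days from start to end, counting both.
34 = 7 × 4 + 6, so there are 4 full weeks plus 6 extra days.
Each full week contributes 5 weekdays (Mon–Fri): 4 × 5 = 20.
The 6 extra days are Thu, Fri, Sat, Sun, Mon, Tue — 4 of them qualify.
Total: 20 + 4 = 24.
Holidays: February 24, 1954 (Wed); March 20, 1954 (Sat); March 22, 1954 (Mon).
2 of the 3 holidays fall on weekdays; the rest are weekends and were already excluded.
Business days: 24 − 2 = 22.

22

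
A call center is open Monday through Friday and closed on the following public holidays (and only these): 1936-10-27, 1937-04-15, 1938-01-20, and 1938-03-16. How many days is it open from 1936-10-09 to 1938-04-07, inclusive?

1936-10-09 is a Friday.
That's 546 days from start to end, counting both.
546 = 7 × 78, so the span is exactly 78 full weeks.
Each full week contributes 5 weekdays (Mon–Fri): 78 × 5 = 390.
Holidays: 1936-10-27 (Tue); 1937-04-15 (Thu); 1938-01-20 (Thu); 1938-03-16 (Wed).
All 4 holidays fall on weekdays, so subtract 4.
Business days: 390 − 4 = 386.

386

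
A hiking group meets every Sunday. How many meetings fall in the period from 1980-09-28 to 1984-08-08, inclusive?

1980-09-28 is a Sunday.
From 1980-09-28 to 1984-08-08 is 1411 days inclusive.
1411 = 7 × 201 + 4, so there are 201 full weeks plus 4 extra days.
Each full week contributes one Sunday: 201 so far.
The 4 extra days are Sun, Mon, Tue, Wed — 1 of them qualifies.
Total: 201 + 1 = 202.

202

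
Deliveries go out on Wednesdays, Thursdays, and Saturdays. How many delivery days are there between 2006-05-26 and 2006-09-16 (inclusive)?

49

2006-05-26 is a Friday.
From 2006-05-26 to 2006-09-16 is 114 days inclusive.
114 = 7 × 16 + 2, so there are 16 full weeks plus 2 extra days.
Each full week contributes 3 days from the set (Wed, Thu, Sat): 16 × 3 = 48.
The 2 extra days are Fri, Sat — 1 of them qualifies.
Total: 48 + 1 = 49.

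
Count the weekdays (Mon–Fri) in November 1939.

22

Nov 1, 1939 is a Wednesday.
The range spans 30 days (inclusive of both endpoints).
30 = 7 × 4 + 2, so there are 4 full weeks plus 2 extra days.
Each full week contributes 5 weekdays (Mon–Fri): 4 × 5 = 20.
The 2 extra days are Wed, Thu — 2 of them qualify.
Total: 20 + 2 = 22.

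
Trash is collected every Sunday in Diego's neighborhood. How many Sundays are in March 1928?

1928-03-01 is a Thursday.
From 1928-03-01 to 1928-03-31 is 31 days inclusive.
31 = 7 × 4 + 3, so there are 4 full weeks plus 3 extra days.
Each full week contributes one Sunday: 4 so far.
The 3 extra days are Thursday, Friday, Saturday — none qualify.
Total: 4 + 0 = 4.

4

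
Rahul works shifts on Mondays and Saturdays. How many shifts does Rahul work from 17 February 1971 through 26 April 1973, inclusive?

228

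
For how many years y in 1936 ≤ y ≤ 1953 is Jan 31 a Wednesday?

3

Day of week of January 31 in each year:
1936: Fri, 1937: Sun, 1938: Mon, 1939: Tue, 1940: Wed ✓, 1941: Fri, 1942: Sat, 1943: Sun, 1944: Mon, 1945: Wed ✓, 1946: Thu, 1947: Fri, 1948: Sat, 1949: Mon, 1950: Tue, 1951: Wed ✓, 1952: Thu, 1953: Sat
Wednesdays: 1940, 1945, 1951.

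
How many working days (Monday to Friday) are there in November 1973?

22 weekdays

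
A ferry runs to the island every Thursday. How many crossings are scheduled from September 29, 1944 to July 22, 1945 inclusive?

42 Thursdays

September 29, 1944 is a Friday.
From September 29, 1944 to July 22, 1945 is 297 days inclusive.
297 = 7 × 42 + 3, so there are 42 full weeks plus 3 extra days.
Each full week contributes one Thursday: 42 so far.
The 3 extra days are Friday, Saturday, Sunday — none qualify.
Total: 42 + 0 = 42.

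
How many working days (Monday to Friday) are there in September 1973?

September 1, 1973 is a Saturday.
The range spans 30 days (inclusive of both endpoints).
30 = 7 × 4 + 2, so there are 4 full weeks plus 2 extra days.
Each full week contributes 5 weekdays (Mon–Fri): 4 × 5 = 20.
The 2 extra days are Sat, Sun — none qualify.
Total: 20 + 0 = 20.

20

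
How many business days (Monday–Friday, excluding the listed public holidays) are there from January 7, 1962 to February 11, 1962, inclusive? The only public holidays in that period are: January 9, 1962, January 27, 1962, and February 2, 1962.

23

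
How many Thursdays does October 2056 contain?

4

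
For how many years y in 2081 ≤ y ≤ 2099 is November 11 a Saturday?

2

Day of week of November 11 in each year:
2081: Tue, 2082: Wed, 2083: Thu, 2084: Sat ✓, 2085: Sun, 2086: Mon, 2087: Tue, 2088: Thu, 2089: Fri, 2090: Sat ✓, 2091: Sun, 2092: Tue, 2093: Wed, 2094: Thu, 2095: Fri, 2096: Sun, 2097: Mon, 2098: Tue, 2099: Wed
Saturdays: 2084, 2090.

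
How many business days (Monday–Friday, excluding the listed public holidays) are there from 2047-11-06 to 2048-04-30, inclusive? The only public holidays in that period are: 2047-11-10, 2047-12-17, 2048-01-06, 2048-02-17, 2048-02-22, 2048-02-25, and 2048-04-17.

2047-11-06 is a Wednesday.
The range spans 177 days (inclusive of both endpoints).
177 = 7 × 25 + 2, so there are 25 full weeks plus 2 extra days.
Each full week contributes 5 weekdays (Mon–Fri): 25 × 5 = 125.
The 2 extra days are Wednesday, Thursday — 2 of them qualify.
Total: 125 + 2 = 127.
Holidays: 2047-11-10 (Sun); 2047-12-17 (Tue); 2048-01-06 (Mon); 2048-02-17 (Mon); 2048-02-22 (Sat); 2048-02-25 (Tue); 2048-04-17 (Fri).
5 of the 7 holidays fall on weekdays; the rest are weekends and were already excluded.
Business days: 127 − 5 = 122.

122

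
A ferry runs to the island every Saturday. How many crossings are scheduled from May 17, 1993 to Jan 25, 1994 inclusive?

36

May 17, 1993 is a Monday.
That's 254 days from start to end, counting both.
254 = 7 × 36 + 2, so there are 36 full weeks plus 2 extra days.
Each full week contributes one Saturday: 36 so far.
The 2 extra days are Monday, Tuesday — none qualify.
Total: 36 + 0 = 36.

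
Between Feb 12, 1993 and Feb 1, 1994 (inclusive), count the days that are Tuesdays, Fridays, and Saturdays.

Feb 12, 1993 is a Friday.
The range spans 355 days (inclusive of both endpoints).
355 = 7 × 50 + 5, so there are 50 full weeks plus 5 extra days.
Each full week contributes 3 days from the set (Tue, Fri, Sat): 50 × 3 = 150.
The 5 extra days are Fri, Sat, Sun, Mon, Tue — 3 of them qualify.
Total: 150 + 3 = 153.

153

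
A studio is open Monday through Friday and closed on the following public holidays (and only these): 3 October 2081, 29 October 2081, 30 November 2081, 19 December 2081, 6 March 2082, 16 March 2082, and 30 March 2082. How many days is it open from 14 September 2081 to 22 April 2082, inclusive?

14 September 2081 is a Sunday.
From 14 September 2081 to 22 April 2082 is 221 days inclusive.
221 = 7 × 31 + 4, so there are 31 full weeks plus 4 extra days.
Each full week contributes 5 weekdays (Mon–Fri): 31 × 5 = 155.
The 4 extra days are Sun, Mon, Tue, Wed — 3 of them qualify.
Total: 155 + 3 = 158.
Holidays: 3 October 2081 (Fri); 29 October 2081 (Wed); 30 November 2081 (Sun); 19 December 2081 (Fri); 6 March 2082 (Fri); 16 March 2082 (Mon); 30 March 2082 (Mon).
6 of the 7 holidays fall on weekdays; the rest are weekends and were already excluded.
Business days: 158 − 6 = 152.

152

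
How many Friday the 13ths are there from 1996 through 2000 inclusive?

Friday-the-13ths by year:
1996: Sep, Dec
1997: Jun
1998: Feb, Mar, Nov
1999: Aug
2000: Oct

8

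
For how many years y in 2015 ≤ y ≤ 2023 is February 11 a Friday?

Day of week of February 11 in each year:
2015: Wed, 2016: Thu, 2017: Sat, 2018: Sun, 2019: Mon, 2020: Tue, 2021: Thu, 2022: Fri ✓, 2023: Sat
Fridays: 2022.

1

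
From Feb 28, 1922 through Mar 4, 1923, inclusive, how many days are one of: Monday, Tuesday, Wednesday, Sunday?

211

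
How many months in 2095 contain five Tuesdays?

A month has five Tuesdays exactly when Tuesday falls within its first (length − 28) days.
Jan: 31 days, starts Sat → 5 of Sat, Sun, Mon
Feb: 28 days, starts Tue → 5 of (none)
Mar: 31 days, starts Tue → 5 of Tue, Wed, Thu ✓
Apr: 30 days, starts Fri → 5 of Fri, Sat
May: 31 days, starts Sun → 5 of Sun, Mon, Tue ✓
Jun: 30 days, starts Wed → 5 of Wed, Thu
Jul: 31 days, starts Fri → 5 of Fri, Sat, Sun
Aug: 31 days, starts Mon → 5 of Mon, Tue, Wed ✓
Sep: 30 days, starts Thu → 5 of Thu, Fri
Oct: 31 days, starts Sat → 5 of Sat, Sun, Mon
Nov: 30 days, starts Tue → 5 of Tue, Wed ✓
Dec: 31 days, starts Thu → 5 of Thu, Fri, Sat
Months with five Tuesdays: Mar, May, Aug, Nov.

4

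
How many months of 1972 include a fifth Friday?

4

A month has five Fridays exactly when Friday falls within its first (length − 28) days.
Jan: 31 days, starts Sat → 5 of Sat, Sun, Mon
Feb: 29 days, starts Tue → 5 of Tue
Mar: 31 days, starts Wed → 5 of Wed, Thu, Fri ✓
Apr: 30 days, starts Sat → 5 of Sat, Sun
May: 31 days, starts Mon → 5 of Mon, Tue, Wed
Jun: 30 days, starts Thu → 5 of Thu, Fri ✓
Jul: 31 days, starts Sat → 5 of Sat, Sun, Mon
Aug: 31 days, starts Tue → 5 of Tue, Wed, Thu
Sep: 30 days, starts Fri → 5 of Fri, Sat ✓
Oct: 31 days, starts Sun → 5 of Sun, Mon, Tue
Nov: 30 days, starts Wed → 5 of Wed, Thu
Dec: 31 days, starts Fri → 5 of Fri, Sat, Sun ✓
Months with five Fridays: Mar, Jun, Sep, Dec.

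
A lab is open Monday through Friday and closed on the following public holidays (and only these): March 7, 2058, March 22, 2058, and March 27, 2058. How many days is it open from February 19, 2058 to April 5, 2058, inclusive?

31

February 19, 2058 is a Tuesday.
From February 19, 2058 to April 5, 2058 is 46 days inclusive.
46 = 7 × 6 + 4, so there are 6 full weeks plus 4 extra days.
Each full week contributes 5 weekdays (Mon–Fri): 6 × 5 = 30.
The 4 extra days are Tue, Wed, Thu, Fri — 4 of them qualify.
Total: 30 + 4 = 34.
Holidays: March 7, 2058 (Thu); March 22, 2058 (Fri); March 27, 2058 (Wed).
All 3 holidays fall on weekdays, so subtract 3.
Business days: 34 − 3 = 31.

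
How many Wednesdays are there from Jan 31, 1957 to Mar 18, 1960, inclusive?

Jan 31, 1957 is a Thursday.
That's 1143 days from start to end, counting both.
1143 = 7 × 163 + 2, so there are 163 full weeks plus 2 extra days.
Each full week contributes one Wednesday: 163 so far.
The 2 extra days are Thursday, Friday — none qualify.
Total: 163 + 0 = 163.

163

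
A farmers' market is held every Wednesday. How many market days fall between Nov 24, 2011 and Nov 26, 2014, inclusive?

Nov 24, 2011 is a Thursday.
From Nov 24, 2011 to Nov 26, 2014 is 1099 days inclusive.
1099 = 7 × 157, so the span is exactly 157 full weeks.
Each full week contributes one Wednesday: 157 so far.
Total: 157.

157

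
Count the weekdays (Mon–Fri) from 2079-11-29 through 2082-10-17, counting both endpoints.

753

2079-11-29 is a Wednesday.
That's 1054 days from start to end, counting both.
1054 = 7 × 150 + 4, so there are 150 full weeks plus 4 extra days.
Each full week contributes 5 weekdays (Mon–Fri): 150 × 5 = 750.
The 4 extra days are Wed, Thu, Fri, Sat — 3 of them qualify.
Total: 750 + 3 = 753.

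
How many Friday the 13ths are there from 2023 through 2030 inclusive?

Friday-the-13ths by year:
2023: Jan, Oct
2024: Sep, Dec
2025: Jun
2026: Feb, Mar, Nov
2027: Aug
2028: Oct
2029: Apr, Jul
2030: Sep, Dec

14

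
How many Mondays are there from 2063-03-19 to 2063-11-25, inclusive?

36

2063-03-19 is a Monday.
That's 252 days from start to end, counting both.
252 = 7 × 36, so the span is exactly 36 full weeks.
Each full week contributes one Monday: 36 so far.
Total: 36.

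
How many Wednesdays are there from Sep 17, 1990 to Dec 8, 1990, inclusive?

12 Wednesdays

Sep 17, 1990 is a Monday.
The range spans 83 days (inclusive of both endpoints).
83 = 7 × 11 + 6, so there are 11 full weeks plus 6 extra days.
Each full week contributes one Wednesday: 11 so far.
The 6 extra days are Monday, Tuesday, Wednesday, Thursday, Friday, Saturday — 1 of them qualifies.
Total: 11 + 1 = 12.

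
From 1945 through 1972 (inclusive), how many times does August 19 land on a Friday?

Day of week of August 19 in each year:
1945: Sun, 1946: Mon, 1947: Tue, 1948: Thu, 1949: Fri ✓, 1950: Sat, 1951: Sun, 1952: Tue, 1953: Wed, 1954: Thu, 1955: Fri ✓, 1956: Sun, 1957: Mon, 1958: Tue, 1959: Wed, 1960: Fri ✓, 1961: Sat, 1962: Sun, 1963: Mon, 1964: Wed, 1965: Thu, 1966: Fri ✓, 1967: Sat, 1968: Mon, 1969: Tue, 1970: Wed, 1971: Thu, 1972: Sat
Fridays: 1949, 1955, 1960, 1966.

4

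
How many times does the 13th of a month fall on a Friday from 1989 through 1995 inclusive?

Friday-the-13ths by year:
1989: Jan, Oct
1990: Apr, Jul
1991: Sep, Dec
1992: Mar, Nov
1993: Aug
1994: May
1995: Jan, Oct

12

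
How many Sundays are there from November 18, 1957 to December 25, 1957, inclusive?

5

November 18, 1957 is a Monday.
From November 18, 1957 to December 25, 1957 is 38 days inclusive.
38 = 7 × 5 + 3, so there are 5 full weeks plus 3 extra days.
Each full week contributes one Sunday: 5 so far.
The 3 extra days are Monday, Tuesday, Wednesday — none qualify.
Total: 5 + 0 = 5.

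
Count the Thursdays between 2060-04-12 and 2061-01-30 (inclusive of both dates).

42

2060-04-12 is a Monday.
The range spans 294 days (inclusive of both endpoints).
294 = 7 × 42, so the span is exactly 42 full weeks.
Each full week contributes one Thursday: 42 so far.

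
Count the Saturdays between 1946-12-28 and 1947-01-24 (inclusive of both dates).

4 Saturdays

1946-12-28 is a Saturday.
The range spans 28 days (inclusive of both endpoints).
28 = 7 × 4, so the span is exactly 4 full weeks.
Each full week contributes one Saturday: 4 so far.
Total: 4.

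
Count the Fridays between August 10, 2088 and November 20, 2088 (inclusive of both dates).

15

August 10, 2088 is a Tuesday.
That's 103 days from start to end, counting both.
103 = 7 × 14 + 5, so there are 14 full weeks plus 5 extra days.
Each full week contributes one Friday: 14 so far.
The 5 extra days are Tuesday, Wednesday, Thursday, Friday, Saturday — 1 of them qualifies.
Total: 14 + 1 = 15.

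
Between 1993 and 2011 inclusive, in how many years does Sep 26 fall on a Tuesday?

Day of week of September 26 in each year:
1993: Sun, 1994: Mon, 1995: Tue ✓, 1996: Thu, 1997: Fri, 1998: Sat, 1999: Sun, 2000: Tue ✓, 2001: Wed, 2002: Thu, 2003: Fri, 2004: Sun, 2005: Mon, 2006: Tue ✓, 2007: Wed, 2008: Fri, 2009: Sat, 2010: Sun, 2011: Mon
Tuesdays: 1995, 2000, 2006.

3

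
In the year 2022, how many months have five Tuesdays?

A month has five Tuesdays exactly when Tuesday falls within its first (length − 28) days.
Jan: 31 days, starts Sat → 5 of Sat, Sun, Mon
Feb: 28 days, starts Tue → 5 of (none)
Mar: 31 days, starts Tue → 5 of Tue, Wed, Thu ✓
Apr: 30 days, starts Fri → 5 of Fri, Sat
May: 31 days, starts Sun → 5 of Sun, Mon, Tue ✓
Jun: 30 days, starts Wed → 5 of Wed, Thu
Jul: 31 days, starts Fri → 5 of Fri, Sat, Sun
Aug: 31 days, starts Mon → 5 of Mon, Tue, Wed ✓
Sep: 30 days, starts Thu → 5 of Thu, Fri
Oct: 31 days, starts Sat → 5 of Sat, Sun, Mon
Nov: 30 days, starts Tue → 5 of Tue, Wed ✓
Dec: 31 days, starts Thu → 5 of Thu, Fri, Sat
Months with five Tuesdays: Mar, May, Aug, Nov.

4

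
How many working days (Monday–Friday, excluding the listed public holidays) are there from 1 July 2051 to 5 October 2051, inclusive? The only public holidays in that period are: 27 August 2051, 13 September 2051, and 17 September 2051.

68 working days

1 July 2051 is a Saturday.
From 1 July 2051 to 5 October 2051 is 97 days inclusive.
97 = 7 × 13 + 6, so there are 13 full weeks plus 6 extra days.
Each full week contributes 5 weekdays (Mon–Fri): 13 × 5 = 65.
The 6 extra days are Saturday, Sunday, Monday, Tuesday, Wednesday, Thursday — 4 of them qualify.
Total: 65 + 4 = 69.
Holidays: 27 August 2051 (Sun); 13 September 2051 (Wed); 17 September 2051 (Sun).
1 of the 3 holidays fall on weekdays; the rest are weekends and were already excluded.
Business days: 69 − 1 = 68.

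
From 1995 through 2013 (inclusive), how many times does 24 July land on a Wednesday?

3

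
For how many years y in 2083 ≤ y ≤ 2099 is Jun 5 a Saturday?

3

Day of week of June 5 in each year:
2083: Sat ✓, 2084: Mon, 2085: Tue, 2086: Wed, 2087: Thu, 2088: Sat ✓, 2089: Sun, 2090: Mon, 2091: Tue, 2092: Thu, 2093: Fri, 2094: Sat ✓, 2095: Sun, 2096: Tue, 2097: Wed, 2098: Thu, 2099: Fri
Saturdays: 2083, 2088, 2094.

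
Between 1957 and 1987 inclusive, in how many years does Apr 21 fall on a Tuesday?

5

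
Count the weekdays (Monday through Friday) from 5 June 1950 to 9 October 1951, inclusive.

352

5 June 1950 is a Monday.
From 5 June 1950 to 9 October 1951 is 492 days inclusive.
492 = 7 × 70 + 2, so there are 70 full weeks plus 2 extra days.
Each full week contributes 5 weekdays (Mon–Fri): 70 × 5 = 350.
The 2 extra days are Mon, Tue — 2 of them qualify.
Total: 350 + 2 = 352.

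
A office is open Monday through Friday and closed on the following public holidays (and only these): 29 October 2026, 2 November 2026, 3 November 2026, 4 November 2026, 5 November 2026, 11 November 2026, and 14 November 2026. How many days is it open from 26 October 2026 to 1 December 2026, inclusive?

26 October 2026 is a Monday.
That's 37 days from start to end, counting both.
37 = 7 × 5 + 2, so there are 5 full weeks plus 2 extra days.
Each full week contributes 5 weekdays (Mon–Fri): 5 × 5 = 25.
The 2 extra days are Monday, Tuesday — 2 of them qualify.
Total: 25 + 2 = 27.
Holidays: 29 October 2026 (Thu); 2 November 2026 (Mon); 3 November 2026 (Tue); 4 November 2026 (Wed); 5 November 2026 (Thu); 11 November 2026 (Wed); 14 November 2026 (Sat).
6 of the 7 holidays fall on weekdays; the rest are weekends and were already excluded.
Business days: 27 − 6 = 21.

21 working days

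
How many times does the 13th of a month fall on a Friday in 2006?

2

The 13th falls on a Friday when the month's 13th has weekday Fri.
Jan 13 is Fri ✓; Feb 13 is Mon; Mar 13 is Mon; Apr 13 is Thu; May 13 is Sat; Jun 13 is Tue; Jul 13 is Thu; Aug 13 is Sun; Sep 13 is Wed; Oct 13 is Fri ✓; Nov 13 is Mon; Dec 13 is Wed.
Friday the 13ths: Jan, Oct.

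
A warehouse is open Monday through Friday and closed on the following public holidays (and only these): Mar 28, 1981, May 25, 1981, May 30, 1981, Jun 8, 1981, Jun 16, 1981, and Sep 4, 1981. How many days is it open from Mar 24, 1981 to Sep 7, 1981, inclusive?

116

Mar 24, 1981 is a Tuesday.
That's 168 days from start to end, counting both.
168 = 7 × 24, so the span is exactly 24 full weeks.
Each full week contributes 5 weekdays (Mon–Fri): 24 × 5 = 120.
Total: 120.
Holidays: Mar 28, 1981 (Sat); May 25, 1981 (Mon); May 30, 1981 (Sat); Jun 8, 1981 (Mon); Jun 16, 1981 (Tue); Sep 4, 1981 (Fri).
4 of the 6 holidays fall on weekdays; the rest are weekends and were already excluded.
Business days: 120 − 4 = 116.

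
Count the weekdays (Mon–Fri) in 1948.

1948-01-01 is a Thursday.
The range spans 366 days (inclusive of both endpoints).
366 = 7 × 52 + 2, so there are 52 full weeks plus 2 extra days.
Each full week contributes 5 weekdays (Mon–Fri): 52 × 5 = 260.
The 2 extra days are Thursday, Friday — 2 of them qualify.
Total: 260 + 2 = 262.

262 weekdays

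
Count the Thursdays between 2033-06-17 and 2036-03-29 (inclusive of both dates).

145

2033-06-17 is a Friday.
The range spans 1017 days (inclusive of both endpoints).
1017 = 7 × 145 + 2, so there are 145 full weeks plus 2 extra days.
Each full week contributes one Thursday: 145 so far.
The 2 extra days are Fri, Sat — none qualify.
Total: 145 + 0 = 145.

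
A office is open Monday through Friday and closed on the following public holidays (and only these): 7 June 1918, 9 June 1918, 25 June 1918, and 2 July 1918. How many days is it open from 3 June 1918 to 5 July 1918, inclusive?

22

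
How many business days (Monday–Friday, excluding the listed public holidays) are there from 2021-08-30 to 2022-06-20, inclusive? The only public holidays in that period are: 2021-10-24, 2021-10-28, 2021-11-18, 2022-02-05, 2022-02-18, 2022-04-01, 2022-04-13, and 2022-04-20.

2021-08-30 is a Monday.
That's 295 days from start to end, counting both.
295 = 7 × 42 + 1, so there are 42 full weeks plus 1 extra day.
Each full week contributes 5 weekdays (Mon–Fri): 42 × 5 = 210.
The 1 extra day is Mon — 1 of them qualifies.
Total: 210 + 1 = 211.
Holidays: 2021-10-24 (Sun); 2021-10-28 (Thu); 2021-11-18 (Thu); 2022-02-05 (Sat); 2022-02-18 (Fri); 2022-04-01 (Fri); 2022-04-13 (Wed); 2022-04-20 (Wed).
6 of the 8 holidays fall on weekdays; the rest are weekends and were already excluded.
Business days: 211 − 6 = 205.

205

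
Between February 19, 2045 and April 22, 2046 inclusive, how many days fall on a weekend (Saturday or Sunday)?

February 19, 2045 is a Sunday.
The range spans 428 days (inclusive of both endpoints).
428 = 7 × 61 + 1, so there are 61 full weeks plus 1 extra day.
Each full week contributes 2 weekend days (Sat, Sun): 61 × 2 = 122.
The 1 extra day is Sun — 1 of them qualifies.
Total: 122 + 1 = 123.

123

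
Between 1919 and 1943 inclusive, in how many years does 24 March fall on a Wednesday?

4

Day of week of March 24 in each year:
1919: Mon, 1920: Wed ✓, 1921: Thu, 1922: Fri, 1923: Sat, 1924: Mon, 1925: Tue, 1926: Wed ✓, 1927: Thu, 1928: Sat, 1929: Sun, 1930: Mon, 1931: Tue, 1932: Thu, 1933: Fri, 1934: Sat, 1935: Sun, 1936: Tue, 1937: Wed ✓, 1938: Thu, 1939: Fri, 1940: Sun, 1941: Mon, 1942: Tue, 1943: Wed ✓
Wednesdays: 1920, 1926, 1937, 1943.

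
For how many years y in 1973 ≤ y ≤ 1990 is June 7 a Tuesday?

Day of week of June 7 in each year:
1973: Thu, 1974: Fri, 1975: Sat, 1976: Mon, 1977: Tue ✓, 1978: Wed, 1979: Thu, 1980: Sat, 1981: Sun, 1982: Mon, 1983: Tue ✓, 1984: Thu, 1985: Fri, 1986: Sat, 1987: Sun, 1988: Tue ✓, 1989: Wed, 1990: Thu
Tuesdays: 1977, 1983, 1988.

3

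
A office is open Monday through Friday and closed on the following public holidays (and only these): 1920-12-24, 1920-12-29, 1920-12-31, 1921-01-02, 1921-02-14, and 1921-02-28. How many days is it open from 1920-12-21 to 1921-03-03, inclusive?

48 business days

1920-12-21 is a Tuesday.
The range spans 73 days (inclusive of both endpoints).
73 = 7 × 10 + 3, so there are 10 full weeks plus 3 extra days.
Each full week contributes 5 weekdays (Mon–Fri): 10 × 5 = 50.
The 3 extra days are Tue, Wed, Thu — 3 of them qualify.
Total: 50 + 3 = 53.
Holidays: 1920-12-24 (Fri); 1920-12-29 (Wed); 1920-12-31 (Fri); 1921-01-02 (Sun); 1921-02-14 (Mon); 1921-02-28 (Mon).
5 of the 6 holidays fall on weekdays; the rest are weekends and were already excluded.
Business days: 53 − 5 = 48.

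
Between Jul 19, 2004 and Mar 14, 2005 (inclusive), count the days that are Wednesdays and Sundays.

68

Jul 19, 2004 is a Monday.
From Jul 19, 2004 to Mar 14, 2005 is 239 days inclusive.
239 = 7 × 34 + 1, so there are 34 full weeks plus 1 extra day.
Each full week contributes 2 days from the set (Wed, Sun): 34 × 2 = 68.
The 1 extra day is Monday — none qualify.
Total: 68 + 0 = 68.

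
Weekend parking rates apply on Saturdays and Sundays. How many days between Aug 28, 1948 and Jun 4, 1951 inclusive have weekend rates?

290

Aug 28, 1948 is a Saturday.
That's 1011 days from start to end, counting both.
1011 = 7 × 144 + 3, so there are 144 full weeks plus 3 extra days.
Each full week contributes 2 weekend days (Sat, Sun): 144 × 2 = 288.
The 3 extra days are Sat, Sun, Mon — 2 of them qualify.
Total: 288 + 2 = 290.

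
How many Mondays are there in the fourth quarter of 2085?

14

2085-10-01 is a Monday.
That's 92 days from start to end, counting both.
92 = 7 × 13 + 1, so there are 13 full weeks plus 1 extra day.
Each full week contributes one Monday: 13 so far.
The 1 extra day is Mon — 1 of them qualifies.
Total: 13 + 1 = 14.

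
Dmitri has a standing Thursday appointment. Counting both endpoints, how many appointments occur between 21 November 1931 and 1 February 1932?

21 November 1931 is a Saturday.
That's 73 days from start to end, counting both.
73 = 7 × 10 + 3, so there are 10 full weeks plus 3 extra days.
Each full week contributes one Thursday: 10 so far.
The 3 extra days are Sat, Sun, Mon — none qualify.
Total: 10 + 0 = 10.

10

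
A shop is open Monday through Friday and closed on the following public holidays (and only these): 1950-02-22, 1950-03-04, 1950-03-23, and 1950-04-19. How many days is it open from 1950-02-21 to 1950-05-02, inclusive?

48 working days

1950-02-21 is a Tuesday.
From 1950-02-21 to 1950-05-02 is 71 days inclusive.
71 = 7 × 10 + 1, so there are 10 full weeks plus 1 extra day.
Each full week contributes 5 weekdays (Mon–Fri): 10 × 5 = 50.
The 1 extra day is Tuesday — 1 of them qualifies.
Total: 50 + 1 = 51.
Holidays: 1950-02-22 (Wed); 1950-03-04 (Sat); 1950-03-23 (Thu); 1950-04-19 (Wed).
3 of the 4 holidays fall on weekdays; the rest are weekends and were already excluded.
Business days: 51 − 3 = 48.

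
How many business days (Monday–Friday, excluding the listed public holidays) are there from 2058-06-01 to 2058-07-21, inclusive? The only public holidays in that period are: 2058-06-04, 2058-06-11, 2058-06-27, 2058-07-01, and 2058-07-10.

2058-06-01 is a Saturday.
That's 51 days from start to end, counting both.
51 = 7 × 7 + 2, so there are 7 full weeks plus 2 extra days.
Each full week contributes 5 weekdays (Mon–Fri): 7 × 5 = 35.
The 2 extra days are Sat, Sun — none qualify.
Total: 35 + 0 = 35.
Holidays: 2058-06-04 (Tue); 2058-06-11 (Tue); 2058-06-27 (Thu); 2058-07-01 (Mon); 2058-07-10 (Wed).
All 5 holidays fall on weekdays, so subtract 5.
Business days: 35 − 5 = 30.

30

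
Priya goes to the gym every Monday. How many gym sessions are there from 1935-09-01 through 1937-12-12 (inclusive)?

119

1935-09-01 is a Sunday.
The range spans 834 days (inclusive of both endpoints).
834 = 7 × 119 + 1, so there are 119 full weeks plus 1 extra day.
Each full week contributes one Monday: 119 so far.
The 1 extra day is Sun — none qualify.
Total: 119 + 0 = 119.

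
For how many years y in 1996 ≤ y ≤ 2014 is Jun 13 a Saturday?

2

Day of week of June 13 in each year:
1996: Thu, 1997: Fri, 1998: Sat ✓, 1999: Sun, 2000: Tue, 2001: Wed, 2002: Thu, 2003: Fri, 2004: Sun, 2005: Mon, 2006: Tue, 2007: Wed, 2008: Fri, 2009: Sat ✓, 2010: Sun, 2011: Mon, 2012: Wed, 2013: Thu, 2014: Fri
Saturdays: 1998, 2009.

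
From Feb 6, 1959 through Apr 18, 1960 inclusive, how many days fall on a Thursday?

62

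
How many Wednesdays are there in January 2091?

5

2091-01-01 is a Monday.
From 2091-01-01 to 2091-01-31 is 31 days inclusive.
31 = 7 × 4 + 3, so there are 4 full weeks plus 3 extra days.
Each full week contributes one Wednesday: 4 so far.
The 3 extra days are Mon, Tue, Wed — 1 of them qualifies.
Total: 4 + 1 = 5.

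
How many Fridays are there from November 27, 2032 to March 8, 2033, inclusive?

November 27, 2032 is a Saturday.
That's 102 days from start to end, counting both.
102 = 7 × 14 + 4, so there are 14 full weeks plus 4 extra days.
Each full week contributes one Friday: 14 so far.
The 4 extra days are Saturday, Sunday, Monday, Tuesday — none qualify.
Total: 14 + 0 = 14.

14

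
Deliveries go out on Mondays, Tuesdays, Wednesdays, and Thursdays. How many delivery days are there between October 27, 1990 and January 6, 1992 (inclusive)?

October 27, 1990 is a Saturday.
From October 27, 1990 to January 6, 1992 is 437 days inclusive.
437 = 7 × 62 + 3, so there are 62 full weeks plus 3 extra days.
Each full week contributes 4 days from the set (Mon, Tue, Wed, Thu): 62 × 4 = 248.
The 3 extra days are Sat, Sun, Mon — 1 of them qualifies.
Total: 248 + 1 = 249.

249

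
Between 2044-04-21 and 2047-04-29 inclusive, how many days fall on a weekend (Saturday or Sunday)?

316

2044-04-21 is a Thursday.
That's 1104 days from start to end, counting both.
1104 = 7 × 157 + 5, so there are 157 full weeks plus 5 extra days.
Each full week contributes 2 weekend days (Sat, Sun): 157 × 2 = 314.
The 5 extra days are Thursday, Friday, Saturday, Sunday, Monday — 2 of them qualify.
Total: 314 + 2 = 316.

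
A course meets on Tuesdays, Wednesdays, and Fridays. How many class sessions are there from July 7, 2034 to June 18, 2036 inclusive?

306

July 7, 2034 is a Friday.
The range spans 713 days (inclusive of both endpoints).
713 = 7 × 101 + 6, so there are 101 full weeks plus 6 extra days.
Each full week contributes 3 days from the set (Tue, Wed, Fri): 101 × 3 = 303.
The 6 extra days are Fri, Sat, Sun, Mon, Tue, Wed — 3 of them qualify.
Total: 303 + 3 = 306.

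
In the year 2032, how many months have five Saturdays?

4

A month has five Saturdays exactly when Saturday falls within its first (length − 28) days.
Jan: 31 days, starts Thu → 5 of Thu, Fri, Sat ✓
Feb: 29 days, starts Sun → 5 of Sun
Mar: 31 days, starts Mon → 5 of Mon, Tue, Wed
Apr: 30 days, starts Thu → 5 of Thu, Fri
May: 31 days, starts Sat → 5 of Sat, Sun, Mon ✓
Jun: 30 days, starts Tue → 5 of Tue, Wed
Jul: 31 days, starts Thu → 5 of Thu, Fri, Sat ✓
Aug: 31 days, starts Sun → 5 of Sun, Mon, Tue
Sep: 30 days, starts Wed → 5 of Wed, Thu
Oct: 31 days, starts Fri → 5 of Fri, Sat, Sun ✓
Nov: 30 days, starts Mon → 5 of Mon, Tue
Dec: 31 days, starts Wed → 5 of Wed, Thu, Fri
Months with five Saturdays: Jan, May, Jul, Oct.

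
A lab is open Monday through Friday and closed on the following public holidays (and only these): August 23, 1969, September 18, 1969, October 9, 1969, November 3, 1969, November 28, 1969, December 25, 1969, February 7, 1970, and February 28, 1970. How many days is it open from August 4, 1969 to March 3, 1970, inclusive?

August 4, 1969 is a Monday.
That's 212 days from start to end, counting both.
212 = 7 × 30 + 2, so there are 30 full weeks plus 2 extra days.
Each full week contributes 5 weekdays (Mon–Fri): 30 × 5 = 150.
The 2 extra days are Monday, Tuesday — 2 of them qualify.
Total: 150 + 2 = 152.
Holidays: August 23, 1969 (Sat); September 18, 1969 (Thu); October 9, 1969 (Thu); November 3, 1969 (Mon); November 28, 1969 (Fri); December 25, 1969 (Thu); February 7, 1970 (Sat); February 28, 1970 (Sat).
5 of the 8 holidays fall on weekdays; the rest are weekends and were already excluded.
Business days: 152 − 5 = 147.

147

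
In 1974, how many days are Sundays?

Jan 1, 1974 is a Tuesday.
The range spans 365 days (inclusive of both endpoints).
365 = 7 × 52 + 1, so there are 52 full weeks plus 1 extra day.
Each full week contributes one Sunday: 52 so far.
The 1 extra day is Tue — none qualify.
Total: 52 + 0 = 52.

52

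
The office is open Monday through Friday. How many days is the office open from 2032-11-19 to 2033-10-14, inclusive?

2032-11-19 is a Friday.
The range spans 330 days (inclusive of both endpoints).
330 = 7 × 47 + 1, so there are 47 full weeks plus 1 extra day.
Each full week contributes 5 weekdays (Mon–Fri): 47 × 5 = 235.
The 1 extra day is Friday — 1 of them qualifies.
Total: 235 + 1 = 236.

236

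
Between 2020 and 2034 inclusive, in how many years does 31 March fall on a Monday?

2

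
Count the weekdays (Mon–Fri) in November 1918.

1918-11-01 is a Friday.
From 1918-11-01 to 1918-11-30 is 30 days inclusive.
30 = 7 × 4 + 2, so there are 4 full weeks plus 2 extra days.
Each full week contributes 5 weekdays (Mon–Fri): 4 × 5 = 20.
The 2 extra days are Friday, Saturday — 1 of them qualifies.
Total: 20 + 1 = 21.

21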